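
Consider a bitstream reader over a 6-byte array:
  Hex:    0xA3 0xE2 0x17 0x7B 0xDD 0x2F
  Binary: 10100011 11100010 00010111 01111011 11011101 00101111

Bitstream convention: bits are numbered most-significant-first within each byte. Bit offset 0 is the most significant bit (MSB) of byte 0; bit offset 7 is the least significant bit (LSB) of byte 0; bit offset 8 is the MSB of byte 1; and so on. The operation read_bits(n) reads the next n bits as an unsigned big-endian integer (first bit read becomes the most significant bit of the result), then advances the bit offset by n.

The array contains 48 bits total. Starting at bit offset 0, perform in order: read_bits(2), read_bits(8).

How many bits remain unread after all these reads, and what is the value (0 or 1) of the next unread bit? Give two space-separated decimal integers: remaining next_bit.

Read 1: bits[0:2] width=2 -> value=2 (bin 10); offset now 2 = byte 0 bit 2; 46 bits remain
Read 2: bits[2:10] width=8 -> value=143 (bin 10001111); offset now 10 = byte 1 bit 2; 38 bits remain

Answer: 38 1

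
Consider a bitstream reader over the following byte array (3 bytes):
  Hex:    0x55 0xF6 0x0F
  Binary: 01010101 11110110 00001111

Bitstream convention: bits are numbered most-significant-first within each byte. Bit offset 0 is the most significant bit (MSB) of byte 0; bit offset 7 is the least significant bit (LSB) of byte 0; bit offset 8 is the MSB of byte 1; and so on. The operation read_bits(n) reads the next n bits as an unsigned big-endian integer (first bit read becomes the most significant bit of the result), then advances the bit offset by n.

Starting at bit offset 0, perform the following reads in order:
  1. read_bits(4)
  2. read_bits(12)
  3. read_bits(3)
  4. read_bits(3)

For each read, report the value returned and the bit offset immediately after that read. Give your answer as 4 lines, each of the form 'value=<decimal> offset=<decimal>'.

Answer: value=5 offset=4
value=1526 offset=16
value=0 offset=19
value=3 offset=22

Derivation:
Read 1: bits[0:4] width=4 -> value=5 (bin 0101); offset now 4 = byte 0 bit 4; 20 bits remain
Read 2: bits[4:16] width=12 -> value=1526 (bin 010111110110); offset now 16 = byte 2 bit 0; 8 bits remain
Read 3: bits[16:19] width=3 -> value=0 (bin 000); offset now 19 = byte 2 bit 3; 5 bits remain
Read 4: bits[19:22] width=3 -> value=3 (bin 011); offset now 22 = byte 2 bit 6; 2 bits remain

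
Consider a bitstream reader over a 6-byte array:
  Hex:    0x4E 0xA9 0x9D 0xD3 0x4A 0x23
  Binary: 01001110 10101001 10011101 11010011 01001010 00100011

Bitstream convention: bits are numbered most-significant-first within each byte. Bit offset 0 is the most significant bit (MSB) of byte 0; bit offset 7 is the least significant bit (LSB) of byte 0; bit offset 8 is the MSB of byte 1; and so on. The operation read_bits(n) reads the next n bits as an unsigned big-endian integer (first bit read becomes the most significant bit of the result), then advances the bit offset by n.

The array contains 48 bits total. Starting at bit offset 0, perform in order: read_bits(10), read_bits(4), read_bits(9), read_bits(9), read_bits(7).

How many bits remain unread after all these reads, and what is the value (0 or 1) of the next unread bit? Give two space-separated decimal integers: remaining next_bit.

Read 1: bits[0:10] width=10 -> value=314 (bin 0100111010); offset now 10 = byte 1 bit 2; 38 bits remain
Read 2: bits[10:14] width=4 -> value=10 (bin 1010); offset now 14 = byte 1 bit 6; 34 bits remain
Read 3: bits[14:23] width=9 -> value=206 (bin 011001110); offset now 23 = byte 2 bit 7; 25 bits remain
Read 4: bits[23:32] width=9 -> value=467 (bin 111010011); offset now 32 = byte 4 bit 0; 16 bits remain
Read 5: bits[32:39] width=7 -> value=37 (bin 0100101); offset now 39 = byte 4 bit 7; 9 bits remain

Answer: 9 0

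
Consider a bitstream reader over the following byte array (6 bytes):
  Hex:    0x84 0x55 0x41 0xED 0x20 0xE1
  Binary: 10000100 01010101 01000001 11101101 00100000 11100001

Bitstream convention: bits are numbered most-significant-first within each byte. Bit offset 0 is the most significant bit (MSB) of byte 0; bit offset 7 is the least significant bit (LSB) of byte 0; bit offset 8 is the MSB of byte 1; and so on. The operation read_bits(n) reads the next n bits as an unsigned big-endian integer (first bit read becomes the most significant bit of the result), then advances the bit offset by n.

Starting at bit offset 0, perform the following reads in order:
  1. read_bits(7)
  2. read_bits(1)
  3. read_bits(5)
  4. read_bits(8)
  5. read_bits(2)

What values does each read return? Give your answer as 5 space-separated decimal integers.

Read 1: bits[0:7] width=7 -> value=66 (bin 1000010); offset now 7 = byte 0 bit 7; 41 bits remain
Read 2: bits[7:8] width=1 -> value=0 (bin 0); offset now 8 = byte 1 bit 0; 40 bits remain
Read 3: bits[8:13] width=5 -> value=10 (bin 01010); offset now 13 = byte 1 bit 5; 35 bits remain
Read 4: bits[13:21] width=8 -> value=168 (bin 10101000); offset now 21 = byte 2 bit 5; 27 bits remain
Read 5: bits[21:23] width=2 -> value=0 (bin 00); offset now 23 = byte 2 bit 7; 25 bits remain

Answer: 66 0 10 168 0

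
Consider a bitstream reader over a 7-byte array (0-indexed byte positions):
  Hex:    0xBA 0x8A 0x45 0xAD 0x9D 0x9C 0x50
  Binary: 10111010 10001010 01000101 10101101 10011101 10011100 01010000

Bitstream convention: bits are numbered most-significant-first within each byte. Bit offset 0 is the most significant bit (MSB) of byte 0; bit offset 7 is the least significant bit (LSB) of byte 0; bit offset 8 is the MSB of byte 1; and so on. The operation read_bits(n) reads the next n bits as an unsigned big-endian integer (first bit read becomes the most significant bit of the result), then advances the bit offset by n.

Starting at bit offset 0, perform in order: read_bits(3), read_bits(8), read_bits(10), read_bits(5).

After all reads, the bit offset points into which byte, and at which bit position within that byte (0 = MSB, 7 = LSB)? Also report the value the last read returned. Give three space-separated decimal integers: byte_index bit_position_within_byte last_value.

Read 1: bits[0:3] width=3 -> value=5 (bin 101); offset now 3 = byte 0 bit 3; 53 bits remain
Read 2: bits[3:11] width=8 -> value=212 (bin 11010100); offset now 11 = byte 1 bit 3; 45 bits remain
Read 3: bits[11:21] width=10 -> value=328 (bin 0101001000); offset now 21 = byte 2 bit 5; 35 bits remain
Read 4: bits[21:26] width=5 -> value=22 (bin 10110); offset now 26 = byte 3 bit 2; 30 bits remain

Answer: 3 2 22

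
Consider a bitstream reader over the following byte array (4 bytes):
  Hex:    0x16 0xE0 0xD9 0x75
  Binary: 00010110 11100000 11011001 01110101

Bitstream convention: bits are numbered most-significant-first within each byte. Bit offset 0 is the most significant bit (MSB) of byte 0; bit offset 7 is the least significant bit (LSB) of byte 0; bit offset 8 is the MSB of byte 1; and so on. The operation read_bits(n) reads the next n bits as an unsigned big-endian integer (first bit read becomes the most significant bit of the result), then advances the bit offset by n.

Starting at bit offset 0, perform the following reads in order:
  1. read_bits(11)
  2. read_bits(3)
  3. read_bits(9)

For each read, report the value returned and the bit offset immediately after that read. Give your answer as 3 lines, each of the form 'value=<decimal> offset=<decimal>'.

Answer: value=183 offset=11
value=0 offset=14
value=108 offset=23

Derivation:
Read 1: bits[0:11] width=11 -> value=183 (bin 00010110111); offset now 11 = byte 1 bit 3; 21 bits remain
Read 2: bits[11:14] width=3 -> value=0 (bin 000); offset now 14 = byte 1 bit 6; 18 bits remain
Read 3: bits[14:23] width=9 -> value=108 (bin 001101100); offset now 23 = byte 2 bit 7; 9 bits remain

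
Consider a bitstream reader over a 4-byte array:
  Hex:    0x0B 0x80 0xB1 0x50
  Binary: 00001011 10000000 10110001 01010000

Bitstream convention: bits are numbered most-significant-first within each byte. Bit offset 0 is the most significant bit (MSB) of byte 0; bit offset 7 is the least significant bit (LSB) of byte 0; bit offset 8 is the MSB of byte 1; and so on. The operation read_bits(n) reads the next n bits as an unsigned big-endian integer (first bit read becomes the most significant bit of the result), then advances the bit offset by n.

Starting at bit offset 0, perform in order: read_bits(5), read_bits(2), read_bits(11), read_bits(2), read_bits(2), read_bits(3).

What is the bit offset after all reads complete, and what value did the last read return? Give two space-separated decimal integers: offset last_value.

Answer: 25 2

Derivation:
Read 1: bits[0:5] width=5 -> value=1 (bin 00001); offset now 5 = byte 0 bit 5; 27 bits remain
Read 2: bits[5:7] width=2 -> value=1 (bin 01); offset now 7 = byte 0 bit 7; 25 bits remain
Read 3: bits[7:18] width=11 -> value=1538 (bin 11000000010); offset now 18 = byte 2 bit 2; 14 bits remain
Read 4: bits[18:20] width=2 -> value=3 (bin 11); offset now 20 = byte 2 bit 4; 12 bits remain
Read 5: bits[20:22] width=2 -> value=0 (bin 00); offset now 22 = byte 2 bit 6; 10 bits remain
Read 6: bits[22:25] width=3 -> value=2 (bin 010); offset now 25 = byte 3 bit 1; 7 bits remain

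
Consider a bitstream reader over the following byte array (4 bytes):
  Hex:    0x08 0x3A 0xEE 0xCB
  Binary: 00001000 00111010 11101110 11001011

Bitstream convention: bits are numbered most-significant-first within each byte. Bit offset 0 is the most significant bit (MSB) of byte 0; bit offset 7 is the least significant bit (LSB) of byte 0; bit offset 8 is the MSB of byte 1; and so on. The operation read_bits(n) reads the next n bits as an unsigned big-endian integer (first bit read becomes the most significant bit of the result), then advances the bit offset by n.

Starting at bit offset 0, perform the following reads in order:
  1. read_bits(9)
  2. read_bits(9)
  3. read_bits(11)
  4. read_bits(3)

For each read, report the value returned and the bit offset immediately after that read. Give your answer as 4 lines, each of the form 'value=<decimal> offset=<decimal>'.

Read 1: bits[0:9] width=9 -> value=16 (bin 000010000); offset now 9 = byte 1 bit 1; 23 bits remain
Read 2: bits[9:18] width=9 -> value=235 (bin 011101011); offset now 18 = byte 2 bit 2; 14 bits remain
Read 3: bits[18:29] width=11 -> value=1497 (bin 10111011001); offset now 29 = byte 3 bit 5; 3 bits remain
Read 4: bits[29:32] width=3 -> value=3 (bin 011); offset now 32 = byte 4 bit 0; 0 bits remain

Answer: value=16 offset=9
value=235 offset=18
value=1497 offset=29
value=3 offset=32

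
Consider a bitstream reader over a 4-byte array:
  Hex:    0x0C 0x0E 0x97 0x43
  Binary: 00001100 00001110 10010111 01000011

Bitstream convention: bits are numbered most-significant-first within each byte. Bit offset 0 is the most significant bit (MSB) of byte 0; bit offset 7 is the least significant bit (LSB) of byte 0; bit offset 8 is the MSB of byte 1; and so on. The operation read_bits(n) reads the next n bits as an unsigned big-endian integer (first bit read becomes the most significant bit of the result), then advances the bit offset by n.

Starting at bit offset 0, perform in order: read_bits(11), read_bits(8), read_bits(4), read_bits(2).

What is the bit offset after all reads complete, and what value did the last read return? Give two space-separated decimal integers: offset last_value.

Read 1: bits[0:11] width=11 -> value=96 (bin 00001100000); offset now 11 = byte 1 bit 3; 21 bits remain
Read 2: bits[11:19] width=8 -> value=116 (bin 01110100); offset now 19 = byte 2 bit 3; 13 bits remain
Read 3: bits[19:23] width=4 -> value=11 (bin 1011); offset now 23 = byte 2 bit 7; 9 bits remain
Read 4: bits[23:25] width=2 -> value=2 (bin 10); offset now 25 = byte 3 bit 1; 7 bits remain

Answer: 25 2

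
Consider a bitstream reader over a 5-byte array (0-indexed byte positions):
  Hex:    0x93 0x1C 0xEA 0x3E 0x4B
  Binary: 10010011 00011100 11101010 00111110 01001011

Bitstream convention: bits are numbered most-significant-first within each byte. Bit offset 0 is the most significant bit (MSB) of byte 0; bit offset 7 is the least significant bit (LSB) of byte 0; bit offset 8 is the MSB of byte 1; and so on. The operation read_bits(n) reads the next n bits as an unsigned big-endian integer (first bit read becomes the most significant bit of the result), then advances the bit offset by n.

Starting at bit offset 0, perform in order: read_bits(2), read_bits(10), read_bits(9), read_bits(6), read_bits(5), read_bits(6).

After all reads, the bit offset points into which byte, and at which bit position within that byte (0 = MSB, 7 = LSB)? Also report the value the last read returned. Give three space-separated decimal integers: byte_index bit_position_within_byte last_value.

Answer: 4 6 18

Derivation:
Read 1: bits[0:2] width=2 -> value=2 (bin 10); offset now 2 = byte 0 bit 2; 38 bits remain
Read 2: bits[2:12] width=10 -> value=305 (bin 0100110001); offset now 12 = byte 1 bit 4; 28 bits remain
Read 3: bits[12:21] width=9 -> value=413 (bin 110011101); offset now 21 = byte 2 bit 5; 19 bits remain
Read 4: bits[21:27] width=6 -> value=17 (bin 010001); offset now 27 = byte 3 bit 3; 13 bits remain
Read 5: bits[27:32] width=5 -> value=30 (bin 11110); offset now 32 = byte 4 bit 0; 8 bits remain
Read 6: bits[32:38] width=6 -> value=18 (bin 010010); offset now 38 = byte 4 bit 6; 2 bits remain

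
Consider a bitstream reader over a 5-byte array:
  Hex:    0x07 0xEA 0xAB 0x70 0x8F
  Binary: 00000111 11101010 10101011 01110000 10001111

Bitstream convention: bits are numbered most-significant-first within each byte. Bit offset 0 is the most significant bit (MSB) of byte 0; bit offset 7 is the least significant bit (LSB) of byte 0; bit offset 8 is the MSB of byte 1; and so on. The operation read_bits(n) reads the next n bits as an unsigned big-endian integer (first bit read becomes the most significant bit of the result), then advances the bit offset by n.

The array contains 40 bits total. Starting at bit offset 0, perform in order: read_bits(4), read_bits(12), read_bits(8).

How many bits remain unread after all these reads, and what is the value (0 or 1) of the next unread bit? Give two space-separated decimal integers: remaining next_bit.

Answer: 16 0

Derivation:
Read 1: bits[0:4] width=4 -> value=0 (bin 0000); offset now 4 = byte 0 bit 4; 36 bits remain
Read 2: bits[4:16] width=12 -> value=2026 (bin 011111101010); offset now 16 = byte 2 bit 0; 24 bits remain
Read 3: bits[16:24] width=8 -> value=171 (bin 10101011); offset now 24 = byte 3 bit 0; 16 bits remain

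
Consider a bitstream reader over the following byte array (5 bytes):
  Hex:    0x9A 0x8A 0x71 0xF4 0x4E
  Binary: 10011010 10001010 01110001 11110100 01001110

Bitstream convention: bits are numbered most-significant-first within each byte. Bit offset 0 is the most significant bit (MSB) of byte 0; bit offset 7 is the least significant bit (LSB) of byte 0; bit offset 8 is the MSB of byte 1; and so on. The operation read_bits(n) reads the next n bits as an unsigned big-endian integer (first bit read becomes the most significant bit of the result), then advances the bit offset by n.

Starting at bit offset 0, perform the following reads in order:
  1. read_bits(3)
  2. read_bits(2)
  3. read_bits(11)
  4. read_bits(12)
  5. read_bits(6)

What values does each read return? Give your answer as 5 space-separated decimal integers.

Read 1: bits[0:3] width=3 -> value=4 (bin 100); offset now 3 = byte 0 bit 3; 37 bits remain
Read 2: bits[3:5] width=2 -> value=3 (bin 11); offset now 5 = byte 0 bit 5; 35 bits remain
Read 3: bits[5:16] width=11 -> value=650 (bin 01010001010); offset now 16 = byte 2 bit 0; 24 bits remain
Read 4: bits[16:28] width=12 -> value=1823 (bin 011100011111); offset now 28 = byte 3 bit 4; 12 bits remain
Read 5: bits[28:34] width=6 -> value=17 (bin 010001); offset now 34 = byte 4 bit 2; 6 bits remain

Answer: 4 3 650 1823 17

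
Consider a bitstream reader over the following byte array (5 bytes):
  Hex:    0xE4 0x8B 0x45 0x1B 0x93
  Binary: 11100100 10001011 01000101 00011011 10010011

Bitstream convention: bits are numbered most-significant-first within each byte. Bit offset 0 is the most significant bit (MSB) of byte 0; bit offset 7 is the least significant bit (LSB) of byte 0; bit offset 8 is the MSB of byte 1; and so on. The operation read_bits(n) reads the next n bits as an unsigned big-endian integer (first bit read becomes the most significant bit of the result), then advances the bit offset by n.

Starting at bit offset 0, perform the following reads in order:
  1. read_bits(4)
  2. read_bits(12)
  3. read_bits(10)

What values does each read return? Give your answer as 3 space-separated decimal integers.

Read 1: bits[0:4] width=4 -> value=14 (bin 1110); offset now 4 = byte 0 bit 4; 36 bits remain
Read 2: bits[4:16] width=12 -> value=1163 (bin 010010001011); offset now 16 = byte 2 bit 0; 24 bits remain
Read 3: bits[16:26] width=10 -> value=276 (bin 0100010100); offset now 26 = byte 3 bit 2; 14 bits remain

Answer: 14 1163 276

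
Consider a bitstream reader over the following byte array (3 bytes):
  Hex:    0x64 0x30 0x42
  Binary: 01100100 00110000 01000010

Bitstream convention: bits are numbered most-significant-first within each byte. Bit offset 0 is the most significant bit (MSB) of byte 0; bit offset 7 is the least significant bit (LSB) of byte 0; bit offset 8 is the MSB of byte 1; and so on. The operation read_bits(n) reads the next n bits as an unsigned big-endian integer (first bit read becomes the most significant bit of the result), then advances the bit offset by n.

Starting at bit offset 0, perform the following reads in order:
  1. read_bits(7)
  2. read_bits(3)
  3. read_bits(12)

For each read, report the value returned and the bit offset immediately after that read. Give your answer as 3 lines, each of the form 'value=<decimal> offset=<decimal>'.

Answer: value=50 offset=7
value=0 offset=10
value=3088 offset=22

Derivation:
Read 1: bits[0:7] width=7 -> value=50 (bin 0110010); offset now 7 = byte 0 bit 7; 17 bits remain
Read 2: bits[7:10] width=3 -> value=0 (bin 000); offset now 10 = byte 1 bit 2; 14 bits remain
Read 3: bits[10:22] width=12 -> value=3088 (bin 110000010000); offset now 22 = byte 2 bit 6; 2 bits remain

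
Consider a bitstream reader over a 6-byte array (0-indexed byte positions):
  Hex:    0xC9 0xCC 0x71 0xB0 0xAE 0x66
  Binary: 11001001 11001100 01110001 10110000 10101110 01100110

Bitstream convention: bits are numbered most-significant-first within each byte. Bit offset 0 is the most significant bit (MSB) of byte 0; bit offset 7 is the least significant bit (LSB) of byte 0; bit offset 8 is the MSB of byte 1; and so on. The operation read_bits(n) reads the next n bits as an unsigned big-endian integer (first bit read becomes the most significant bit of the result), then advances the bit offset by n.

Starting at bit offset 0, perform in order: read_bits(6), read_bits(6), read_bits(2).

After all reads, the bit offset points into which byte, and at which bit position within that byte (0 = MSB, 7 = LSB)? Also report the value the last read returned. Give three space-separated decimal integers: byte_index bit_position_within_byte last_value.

Answer: 1 6 3

Derivation:
Read 1: bits[0:6] width=6 -> value=50 (bin 110010); offset now 6 = byte 0 bit 6; 42 bits remain
Read 2: bits[6:12] width=6 -> value=28 (bin 011100); offset now 12 = byte 1 bit 4; 36 bits remain
Read 3: bits[12:14] width=2 -> value=3 (bin 11); offset now 14 = byte 1 bit 6; 34 bits remain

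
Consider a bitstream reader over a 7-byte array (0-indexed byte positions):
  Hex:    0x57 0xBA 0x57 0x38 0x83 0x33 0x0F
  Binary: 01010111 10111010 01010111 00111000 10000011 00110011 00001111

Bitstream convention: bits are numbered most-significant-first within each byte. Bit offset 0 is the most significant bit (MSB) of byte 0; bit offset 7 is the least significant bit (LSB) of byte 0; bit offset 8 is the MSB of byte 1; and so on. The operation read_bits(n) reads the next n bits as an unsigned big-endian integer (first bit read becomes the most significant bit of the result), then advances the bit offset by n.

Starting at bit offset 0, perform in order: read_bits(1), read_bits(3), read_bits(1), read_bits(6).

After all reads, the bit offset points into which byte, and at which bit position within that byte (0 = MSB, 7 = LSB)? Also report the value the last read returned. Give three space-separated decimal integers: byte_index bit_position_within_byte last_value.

Answer: 1 3 61

Derivation:
Read 1: bits[0:1] width=1 -> value=0 (bin 0); offset now 1 = byte 0 bit 1; 55 bits remain
Read 2: bits[1:4] width=3 -> value=5 (bin 101); offset now 4 = byte 0 bit 4; 52 bits remain
Read 3: bits[4:5] width=1 -> value=0 (bin 0); offset now 5 = byte 0 bit 5; 51 bits remain
Read 4: bits[5:11] width=6 -> value=61 (bin 111101); offset now 11 = byte 1 bit 3; 45 bits remain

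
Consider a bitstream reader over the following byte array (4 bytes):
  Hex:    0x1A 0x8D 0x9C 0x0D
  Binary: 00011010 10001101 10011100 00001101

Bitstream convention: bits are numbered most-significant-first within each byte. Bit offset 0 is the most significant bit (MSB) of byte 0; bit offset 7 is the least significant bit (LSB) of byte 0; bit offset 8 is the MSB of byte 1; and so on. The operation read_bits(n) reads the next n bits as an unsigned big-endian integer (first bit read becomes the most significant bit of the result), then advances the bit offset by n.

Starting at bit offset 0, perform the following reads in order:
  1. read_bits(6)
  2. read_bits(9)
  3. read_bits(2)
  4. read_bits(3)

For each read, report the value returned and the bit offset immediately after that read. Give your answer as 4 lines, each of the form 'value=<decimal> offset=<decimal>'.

Read 1: bits[0:6] width=6 -> value=6 (bin 000110); offset now 6 = byte 0 bit 6; 26 bits remain
Read 2: bits[6:15] width=9 -> value=326 (bin 101000110); offset now 15 = byte 1 bit 7; 17 bits remain
Read 3: bits[15:17] width=2 -> value=3 (bin 11); offset now 17 = byte 2 bit 1; 15 bits remain
Read 4: bits[17:20] width=3 -> value=1 (bin 001); offset now 20 = byte 2 bit 4; 12 bits remain

Answer: value=6 offset=6
value=326 offset=15
value=3 offset=17
value=1 offset=20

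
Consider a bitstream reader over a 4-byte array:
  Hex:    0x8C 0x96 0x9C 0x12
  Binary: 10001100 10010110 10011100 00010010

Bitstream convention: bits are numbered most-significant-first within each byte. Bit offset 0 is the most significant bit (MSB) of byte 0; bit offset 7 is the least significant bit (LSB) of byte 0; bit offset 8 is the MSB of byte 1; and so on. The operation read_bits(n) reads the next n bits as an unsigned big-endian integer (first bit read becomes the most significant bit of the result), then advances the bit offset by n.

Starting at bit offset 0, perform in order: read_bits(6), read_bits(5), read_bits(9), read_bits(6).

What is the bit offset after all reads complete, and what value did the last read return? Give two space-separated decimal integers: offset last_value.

Read 1: bits[0:6] width=6 -> value=35 (bin 100011); offset now 6 = byte 0 bit 6; 26 bits remain
Read 2: bits[6:11] width=5 -> value=4 (bin 00100); offset now 11 = byte 1 bit 3; 21 bits remain
Read 3: bits[11:20] width=9 -> value=361 (bin 101101001); offset now 20 = byte 2 bit 4; 12 bits remain
Read 4: bits[20:26] width=6 -> value=48 (bin 110000); offset now 26 = byte 3 bit 2; 6 bits remain

Answer: 26 48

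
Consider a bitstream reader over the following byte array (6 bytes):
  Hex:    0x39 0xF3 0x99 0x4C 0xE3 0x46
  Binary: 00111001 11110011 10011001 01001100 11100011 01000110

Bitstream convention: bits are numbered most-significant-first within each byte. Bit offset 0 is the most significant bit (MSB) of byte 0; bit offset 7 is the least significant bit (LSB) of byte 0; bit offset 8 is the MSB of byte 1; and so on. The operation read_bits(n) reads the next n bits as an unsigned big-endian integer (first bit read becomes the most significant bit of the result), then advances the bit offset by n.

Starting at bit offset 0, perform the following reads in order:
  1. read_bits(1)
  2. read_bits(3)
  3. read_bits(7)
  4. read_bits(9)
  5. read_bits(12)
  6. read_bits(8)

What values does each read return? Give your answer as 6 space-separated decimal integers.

Read 1: bits[0:1] width=1 -> value=0 (bin 0); offset now 1 = byte 0 bit 1; 47 bits remain
Read 2: bits[1:4] width=3 -> value=3 (bin 011); offset now 4 = byte 0 bit 4; 44 bits remain
Read 3: bits[4:11] width=7 -> value=79 (bin 1001111); offset now 11 = byte 1 bit 3; 37 bits remain
Read 4: bits[11:20] width=9 -> value=313 (bin 100111001); offset now 20 = byte 2 bit 4; 28 bits remain
Read 5: bits[20:32] width=12 -> value=2380 (bin 100101001100); offset now 32 = byte 4 bit 0; 16 bits remain
Read 6: bits[32:40] width=8 -> value=227 (bin 11100011); offset now 40 = byte 5 bit 0; 8 bits remain

Answer: 0 3 79 313 2380 227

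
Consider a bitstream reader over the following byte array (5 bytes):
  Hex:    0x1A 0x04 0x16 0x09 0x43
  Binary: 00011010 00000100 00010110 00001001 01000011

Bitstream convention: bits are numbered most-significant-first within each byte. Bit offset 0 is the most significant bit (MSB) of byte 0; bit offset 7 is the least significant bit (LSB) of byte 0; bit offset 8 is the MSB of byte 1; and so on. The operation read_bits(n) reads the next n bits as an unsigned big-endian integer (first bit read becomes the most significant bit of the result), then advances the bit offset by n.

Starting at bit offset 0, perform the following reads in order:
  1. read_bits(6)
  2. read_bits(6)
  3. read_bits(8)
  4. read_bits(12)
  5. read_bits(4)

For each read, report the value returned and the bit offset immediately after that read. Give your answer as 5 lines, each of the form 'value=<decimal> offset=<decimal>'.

Answer: value=6 offset=6
value=32 offset=12
value=65 offset=20
value=1545 offset=32
value=4 offset=36

Derivation:
Read 1: bits[0:6] width=6 -> value=6 (bin 000110); offset now 6 = byte 0 bit 6; 34 bits remain
Read 2: bits[6:12] width=6 -> value=32 (bin 100000); offset now 12 = byte 1 bit 4; 28 bits remain
Read 3: bits[12:20] width=8 -> value=65 (bin 01000001); offset now 20 = byte 2 bit 4; 20 bits remain
Read 4: bits[20:32] width=12 -> value=1545 (bin 011000001001); offset now 32 = byte 4 bit 0; 8 bits remain
Read 5: bits[32:36] width=4 -> value=4 (bin 0100); offset now 36 = byte 4 bit 4; 4 bits remain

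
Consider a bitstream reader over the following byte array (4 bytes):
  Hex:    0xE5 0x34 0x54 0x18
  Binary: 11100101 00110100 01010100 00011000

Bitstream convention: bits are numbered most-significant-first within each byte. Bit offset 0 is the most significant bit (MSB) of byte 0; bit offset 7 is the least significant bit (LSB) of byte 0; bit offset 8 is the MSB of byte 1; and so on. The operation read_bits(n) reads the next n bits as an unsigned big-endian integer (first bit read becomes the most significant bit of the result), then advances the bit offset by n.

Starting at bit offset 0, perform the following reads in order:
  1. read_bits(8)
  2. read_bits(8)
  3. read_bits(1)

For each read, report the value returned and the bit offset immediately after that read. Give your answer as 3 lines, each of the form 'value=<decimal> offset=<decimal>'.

Answer: value=229 offset=8
value=52 offset=16
value=0 offset=17

Derivation:
Read 1: bits[0:8] width=8 -> value=229 (bin 11100101); offset now 8 = byte 1 bit 0; 24 bits remain
Read 2: bits[8:16] width=8 -> value=52 (bin 00110100); offset now 16 = byte 2 bit 0; 16 bits remain
Read 3: bits[16:17] width=1 -> value=0 (bin 0); offset now 17 = byte 2 bit 1; 15 bits remain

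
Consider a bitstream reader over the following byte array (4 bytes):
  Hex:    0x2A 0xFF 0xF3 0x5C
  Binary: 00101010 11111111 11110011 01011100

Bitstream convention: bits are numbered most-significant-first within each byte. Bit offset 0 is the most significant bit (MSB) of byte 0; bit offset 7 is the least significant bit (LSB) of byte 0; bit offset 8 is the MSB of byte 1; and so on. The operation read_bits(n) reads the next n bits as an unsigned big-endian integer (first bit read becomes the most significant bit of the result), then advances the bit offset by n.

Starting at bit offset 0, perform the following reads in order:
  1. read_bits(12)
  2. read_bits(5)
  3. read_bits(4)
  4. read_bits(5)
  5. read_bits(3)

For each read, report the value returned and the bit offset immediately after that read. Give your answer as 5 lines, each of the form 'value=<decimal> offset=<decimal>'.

Read 1: bits[0:12] width=12 -> value=687 (bin 001010101111); offset now 12 = byte 1 bit 4; 20 bits remain
Read 2: bits[12:17] width=5 -> value=31 (bin 11111); offset now 17 = byte 2 bit 1; 15 bits remain
Read 3: bits[17:21] width=4 -> value=14 (bin 1110); offset now 21 = byte 2 bit 5; 11 bits remain
Read 4: bits[21:26] width=5 -> value=13 (bin 01101); offset now 26 = byte 3 bit 2; 6 bits remain
Read 5: bits[26:29] width=3 -> value=3 (bin 011); offset now 29 = byte 3 bit 5; 3 bits remain

Answer: value=687 offset=12
value=31 offset=17
value=14 offset=21
value=13 offset=26
value=3 offset=29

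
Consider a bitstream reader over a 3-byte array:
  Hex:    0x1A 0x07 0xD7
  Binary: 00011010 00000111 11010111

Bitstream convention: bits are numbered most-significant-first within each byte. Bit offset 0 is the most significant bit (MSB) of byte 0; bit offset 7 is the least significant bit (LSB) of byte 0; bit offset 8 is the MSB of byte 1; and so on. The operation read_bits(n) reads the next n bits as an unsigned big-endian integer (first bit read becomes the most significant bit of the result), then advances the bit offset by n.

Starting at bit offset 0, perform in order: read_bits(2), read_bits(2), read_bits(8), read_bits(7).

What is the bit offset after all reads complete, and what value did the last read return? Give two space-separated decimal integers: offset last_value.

Answer: 19 62

Derivation:
Read 1: bits[0:2] width=2 -> value=0 (bin 00); offset now 2 = byte 0 bit 2; 22 bits remain
Read 2: bits[2:4] width=2 -> value=1 (bin 01); offset now 4 = byte 0 bit 4; 20 bits remain
Read 3: bits[4:12] width=8 -> value=160 (bin 10100000); offset now 12 = byte 1 bit 4; 12 bits remain
Read 4: bits[12:19] width=7 -> value=62 (bin 0111110); offset now 19 = byte 2 bit 3; 5 bits remain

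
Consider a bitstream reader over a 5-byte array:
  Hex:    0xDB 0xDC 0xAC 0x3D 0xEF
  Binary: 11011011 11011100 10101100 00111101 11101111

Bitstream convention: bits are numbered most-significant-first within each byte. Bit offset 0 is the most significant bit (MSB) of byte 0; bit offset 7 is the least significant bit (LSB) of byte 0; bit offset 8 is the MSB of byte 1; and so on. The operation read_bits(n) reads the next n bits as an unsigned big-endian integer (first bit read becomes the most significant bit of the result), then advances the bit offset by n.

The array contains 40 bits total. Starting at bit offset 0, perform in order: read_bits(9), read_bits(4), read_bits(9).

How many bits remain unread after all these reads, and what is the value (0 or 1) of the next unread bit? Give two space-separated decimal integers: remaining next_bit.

Read 1: bits[0:9] width=9 -> value=439 (bin 110110111); offset now 9 = byte 1 bit 1; 31 bits remain
Read 2: bits[9:13] width=4 -> value=11 (bin 1011); offset now 13 = byte 1 bit 5; 27 bits remain
Read 3: bits[13:22] width=9 -> value=299 (bin 100101011); offset now 22 = byte 2 bit 6; 18 bits remain

Answer: 18 0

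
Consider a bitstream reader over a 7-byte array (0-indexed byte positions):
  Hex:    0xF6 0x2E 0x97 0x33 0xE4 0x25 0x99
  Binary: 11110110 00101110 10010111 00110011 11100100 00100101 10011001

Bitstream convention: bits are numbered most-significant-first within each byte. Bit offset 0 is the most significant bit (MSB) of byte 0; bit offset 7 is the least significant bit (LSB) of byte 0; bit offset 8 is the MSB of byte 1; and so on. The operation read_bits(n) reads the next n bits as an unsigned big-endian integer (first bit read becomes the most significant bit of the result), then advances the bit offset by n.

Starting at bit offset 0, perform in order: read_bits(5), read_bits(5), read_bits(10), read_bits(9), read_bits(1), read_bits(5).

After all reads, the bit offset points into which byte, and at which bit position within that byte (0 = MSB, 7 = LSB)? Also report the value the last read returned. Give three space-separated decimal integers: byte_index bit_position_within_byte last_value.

Read 1: bits[0:5] width=5 -> value=30 (bin 11110); offset now 5 = byte 0 bit 5; 51 bits remain
Read 2: bits[5:10] width=5 -> value=24 (bin 11000); offset now 10 = byte 1 bit 2; 46 bits remain
Read 3: bits[10:20] width=10 -> value=745 (bin 1011101001); offset now 20 = byte 2 bit 4; 36 bits remain
Read 4: bits[20:29] width=9 -> value=230 (bin 011100110); offset now 29 = byte 3 bit 5; 27 bits remain
Read 5: bits[29:30] width=1 -> value=0 (bin 0); offset now 30 = byte 3 bit 6; 26 bits remain
Read 6: bits[30:35] width=5 -> value=31 (bin 11111); offset now 35 = byte 4 bit 3; 21 bits remain

Answer: 4 3 31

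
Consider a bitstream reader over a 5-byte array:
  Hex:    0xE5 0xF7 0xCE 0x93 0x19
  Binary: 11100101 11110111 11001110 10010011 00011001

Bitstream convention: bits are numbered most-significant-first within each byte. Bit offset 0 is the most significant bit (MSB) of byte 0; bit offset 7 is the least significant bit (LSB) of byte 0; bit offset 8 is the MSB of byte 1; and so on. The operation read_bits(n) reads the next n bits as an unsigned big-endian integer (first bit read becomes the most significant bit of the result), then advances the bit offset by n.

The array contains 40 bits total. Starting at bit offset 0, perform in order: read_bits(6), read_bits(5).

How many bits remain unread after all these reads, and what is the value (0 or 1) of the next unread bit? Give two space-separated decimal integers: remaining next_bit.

Read 1: bits[0:6] width=6 -> value=57 (bin 111001); offset now 6 = byte 0 bit 6; 34 bits remain
Read 2: bits[6:11] width=5 -> value=15 (bin 01111); offset now 11 = byte 1 bit 3; 29 bits remain

Answer: 29 1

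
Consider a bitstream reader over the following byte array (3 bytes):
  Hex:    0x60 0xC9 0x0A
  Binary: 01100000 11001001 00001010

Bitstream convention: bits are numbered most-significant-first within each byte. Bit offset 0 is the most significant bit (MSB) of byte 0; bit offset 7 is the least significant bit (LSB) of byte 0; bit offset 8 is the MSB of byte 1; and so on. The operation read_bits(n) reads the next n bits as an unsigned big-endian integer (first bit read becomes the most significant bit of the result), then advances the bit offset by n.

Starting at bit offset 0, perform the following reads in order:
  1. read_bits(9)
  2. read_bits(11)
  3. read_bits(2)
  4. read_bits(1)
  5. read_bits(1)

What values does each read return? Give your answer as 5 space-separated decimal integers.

Read 1: bits[0:9] width=9 -> value=193 (bin 011000001); offset now 9 = byte 1 bit 1; 15 bits remain
Read 2: bits[9:20] width=11 -> value=1168 (bin 10010010000); offset now 20 = byte 2 bit 4; 4 bits remain
Read 3: bits[20:22] width=2 -> value=2 (bin 10); offset now 22 = byte 2 bit 6; 2 bits remain
Read 4: bits[22:23] width=1 -> value=1 (bin 1); offset now 23 = byte 2 bit 7; 1 bits remain
Read 5: bits[23:24] width=1 -> value=0 (bin 0); offset now 24 = byte 3 bit 0; 0 bits remain

Answer: 193 1168 2 1 0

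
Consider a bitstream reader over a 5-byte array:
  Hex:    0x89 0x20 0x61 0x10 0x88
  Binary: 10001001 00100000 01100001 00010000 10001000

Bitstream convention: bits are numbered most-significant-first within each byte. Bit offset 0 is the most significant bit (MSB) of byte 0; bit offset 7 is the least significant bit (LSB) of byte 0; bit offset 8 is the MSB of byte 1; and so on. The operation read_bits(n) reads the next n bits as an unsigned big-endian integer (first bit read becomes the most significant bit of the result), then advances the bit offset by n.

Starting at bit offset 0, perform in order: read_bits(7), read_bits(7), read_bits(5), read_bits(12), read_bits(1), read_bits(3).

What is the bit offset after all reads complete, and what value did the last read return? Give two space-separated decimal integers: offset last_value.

Answer: 35 4

Derivation:
Read 1: bits[0:7] width=7 -> value=68 (bin 1000100); offset now 7 = byte 0 bit 7; 33 bits remain
Read 2: bits[7:14] width=7 -> value=72 (bin 1001000); offset now 14 = byte 1 bit 6; 26 bits remain
Read 3: bits[14:19] width=5 -> value=3 (bin 00011); offset now 19 = byte 2 bit 3; 21 bits remain
Read 4: bits[19:31] width=12 -> value=136 (bin 000010001000); offset now 31 = byte 3 bit 7; 9 bits remain
Read 5: bits[31:32] width=1 -> value=0 (bin 0); offset now 32 = byte 4 bit 0; 8 bits remain
Read 6: bits[32:35] width=3 -> value=4 (bin 100); offset now 35 = byte 4 bit 3; 5 bits remain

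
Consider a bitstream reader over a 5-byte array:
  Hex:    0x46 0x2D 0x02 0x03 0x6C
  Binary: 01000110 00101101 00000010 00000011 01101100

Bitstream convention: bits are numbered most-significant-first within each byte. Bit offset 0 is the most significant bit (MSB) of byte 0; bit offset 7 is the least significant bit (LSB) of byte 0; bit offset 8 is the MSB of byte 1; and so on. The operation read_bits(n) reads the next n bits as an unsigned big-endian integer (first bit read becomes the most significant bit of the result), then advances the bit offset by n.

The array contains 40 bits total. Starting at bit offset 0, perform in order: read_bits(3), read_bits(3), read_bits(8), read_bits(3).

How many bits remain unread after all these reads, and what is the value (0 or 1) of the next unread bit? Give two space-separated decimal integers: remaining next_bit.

Read 1: bits[0:3] width=3 -> value=2 (bin 010); offset now 3 = byte 0 bit 3; 37 bits remain
Read 2: bits[3:6] width=3 -> value=1 (bin 001); offset now 6 = byte 0 bit 6; 34 bits remain
Read 3: bits[6:14] width=8 -> value=139 (bin 10001011); offset now 14 = byte 1 bit 6; 26 bits remain
Read 4: bits[14:17] width=3 -> value=2 (bin 010); offset now 17 = byte 2 bit 1; 23 bits remain

Answer: 23 0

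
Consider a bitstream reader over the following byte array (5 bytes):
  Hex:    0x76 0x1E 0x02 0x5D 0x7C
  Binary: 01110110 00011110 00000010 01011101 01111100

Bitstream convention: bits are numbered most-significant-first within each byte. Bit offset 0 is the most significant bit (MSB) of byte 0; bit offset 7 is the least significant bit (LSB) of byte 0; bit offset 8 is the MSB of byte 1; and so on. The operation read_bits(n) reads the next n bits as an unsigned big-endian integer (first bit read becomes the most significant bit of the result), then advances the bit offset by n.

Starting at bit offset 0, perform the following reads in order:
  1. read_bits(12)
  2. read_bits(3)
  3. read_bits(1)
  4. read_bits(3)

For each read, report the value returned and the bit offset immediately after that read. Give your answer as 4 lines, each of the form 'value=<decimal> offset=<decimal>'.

Answer: value=1889 offset=12
value=7 offset=15
value=0 offset=16
value=0 offset=19

Derivation:
Read 1: bits[0:12] width=12 -> value=1889 (bin 011101100001); offset now 12 = byte 1 bit 4; 28 bits remain
Read 2: bits[12:15] width=3 -> value=7 (bin 111); offset now 15 = byte 1 bit 7; 25 bits remain
Read 3: bits[15:16] width=1 -> value=0 (bin 0); offset now 16 = byte 2 bit 0; 24 bits remain
Read 4: bits[16:19] width=3 -> value=0 (bin 000); offset now 19 = byte 2 bit 3; 21 bits remain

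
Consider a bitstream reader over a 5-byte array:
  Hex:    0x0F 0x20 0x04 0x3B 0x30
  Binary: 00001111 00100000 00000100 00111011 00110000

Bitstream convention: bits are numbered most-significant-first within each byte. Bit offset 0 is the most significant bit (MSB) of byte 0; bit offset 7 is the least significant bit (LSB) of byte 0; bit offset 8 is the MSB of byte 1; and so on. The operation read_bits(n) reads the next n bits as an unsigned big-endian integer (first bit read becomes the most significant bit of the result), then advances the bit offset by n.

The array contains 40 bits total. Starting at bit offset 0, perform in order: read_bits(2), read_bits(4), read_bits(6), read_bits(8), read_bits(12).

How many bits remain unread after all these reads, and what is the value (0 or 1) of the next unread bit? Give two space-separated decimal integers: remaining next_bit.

Read 1: bits[0:2] width=2 -> value=0 (bin 00); offset now 2 = byte 0 bit 2; 38 bits remain
Read 2: bits[2:6] width=4 -> value=3 (bin 0011); offset now 6 = byte 0 bit 6; 34 bits remain
Read 3: bits[6:12] width=6 -> value=50 (bin 110010); offset now 12 = byte 1 bit 4; 28 bits remain
Read 4: bits[12:20] width=8 -> value=0 (bin 00000000); offset now 20 = byte 2 bit 4; 20 bits remain
Read 5: bits[20:32] width=12 -> value=1083 (bin 010000111011); offset now 32 = byte 4 bit 0; 8 bits remain

Answer: 8 0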